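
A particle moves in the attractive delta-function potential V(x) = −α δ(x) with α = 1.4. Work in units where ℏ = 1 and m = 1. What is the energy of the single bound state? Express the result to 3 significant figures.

E = -0.980

The bound state is ψ(x) = √κ e^{−κ|x|}. The derivative jump ψ'(0⁺) − ψ'(0⁻) = −(2mα/ℏ²)ψ(0) fixes κ = mα/ℏ² = 1.400.
Then E = −ℏ²κ²/(2m) = −mα²/(2ℏ²) = -0.9800.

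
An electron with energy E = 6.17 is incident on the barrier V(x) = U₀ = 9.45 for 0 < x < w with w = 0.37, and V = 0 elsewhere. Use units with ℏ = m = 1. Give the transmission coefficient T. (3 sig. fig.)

E < U₀: inside the barrier ψ ∝ e^{±κx} with κ = √(2m(U₀ − E))/ℏ = 2.561.
κw = 0.9477, sinh(κw) = 1.096.
The exact tunnelling result is T⁻¹ = 1 + U₀² sinh²(κw) / [4E(U₀ − E)] = 2.325, so T = 0.430.

T = 0.430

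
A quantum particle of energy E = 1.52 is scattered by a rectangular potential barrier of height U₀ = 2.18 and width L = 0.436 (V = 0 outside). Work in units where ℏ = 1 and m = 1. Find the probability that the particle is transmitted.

T = 0.756

Since E < U₀ the interior solution is evanescent with decay constant κ = √(2m(U₀ − E))/ℏ = 1.149.
κL = 0.5009, sinh(κL) = 0.5221.
The exact tunnelling result is T⁻¹ = 1 + U₀² sinh²(κL) / [4E(U₀ − E)] = 1.323, so T = 0.756.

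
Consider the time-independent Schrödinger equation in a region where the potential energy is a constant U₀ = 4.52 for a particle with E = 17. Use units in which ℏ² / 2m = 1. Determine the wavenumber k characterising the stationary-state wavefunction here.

k = 3.53

With E > U₀ the solution is oscillatory, ψ ∝ e^{±ikx} with k = √(2m(E − U₀))/ℏ.
k = √(2 × 0.5 × 12.48) = 3.533.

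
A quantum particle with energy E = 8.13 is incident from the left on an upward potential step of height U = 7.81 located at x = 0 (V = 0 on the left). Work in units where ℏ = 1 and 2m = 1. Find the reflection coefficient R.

The wavenumbers are k₁ = √(2mE)/ℏ = 2.851 on the left and k₂ = √(2m(E − U))/ℏ = 0.5657 on the right.
Matching ψ and ψ′ at x = 0 gives r = (k₁ − k₂)/(k₁ + k₂), so R = r² = 0.4474 and T = 1 − R = 0.5526.

R = 0.447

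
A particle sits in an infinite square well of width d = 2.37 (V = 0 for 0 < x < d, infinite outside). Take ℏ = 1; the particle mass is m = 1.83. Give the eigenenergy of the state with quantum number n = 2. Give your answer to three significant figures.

E = 1.92

Requiring ψ(0) = ψ(d) = 0 quantises k = nπ/d, hence E_n = ℏ²k²/2m = n²π²ℏ²/(2md²).
E_2 = 2² × π² / (2 × 1.83 × 2.37²) = 1.920.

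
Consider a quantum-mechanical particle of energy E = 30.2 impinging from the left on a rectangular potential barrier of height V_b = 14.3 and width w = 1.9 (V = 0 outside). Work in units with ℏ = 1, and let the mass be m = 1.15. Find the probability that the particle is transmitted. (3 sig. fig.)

E > V_b: inside the barrier k₂ = √(2m(E − V_b))/ℏ = 6.047, k₂w = 11.49.
Matching at both interfaces gives T⁻¹ = 1 + V_b² sin²(k₂w) / [4E(E − V_b)] = 1.083, hence T = 0.924.

T = 0.924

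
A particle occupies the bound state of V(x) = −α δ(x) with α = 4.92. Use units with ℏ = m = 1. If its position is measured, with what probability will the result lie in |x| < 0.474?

The normalised bound state is ψ = √κ e^{−κ|x|} with κ = mα/ℏ² = 4.920.
P(|x| < d) = ∫_{−d}^{d} κ e^{−2κ|x|} dx = 1 − e^{−2κd} = 1 − e^{−4.664} = 0.9906.

P = 0.991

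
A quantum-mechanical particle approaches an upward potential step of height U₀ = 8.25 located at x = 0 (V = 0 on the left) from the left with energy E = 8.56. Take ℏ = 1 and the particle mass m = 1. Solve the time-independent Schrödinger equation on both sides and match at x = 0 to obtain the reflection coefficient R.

R = 0.463

The wavenumbers are k₁ = √(2mE)/ℏ = 4.138 on the left and k₂ = √(2m(E − U₀))/ℏ = 0.7874 on the right.
Continuity of ψ and ψ′ at the step yields the reflection amplitude r = (k₁ − k₂)/(k₁ + k₂) = 0.6802; thus R = |r|² = 0.4627, T = 0.5373.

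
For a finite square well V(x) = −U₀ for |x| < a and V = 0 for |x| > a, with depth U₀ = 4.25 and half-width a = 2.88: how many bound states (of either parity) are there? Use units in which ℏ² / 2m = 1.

Define the well-strength parameter z₀ = (a/ℏ)√(2mU₀) = 2.88 × √(2·0.5·4.25) = 5.937.
The even/odd transcendental equations gain one root per π/2 in z₀, giving N = 1 + ⌊2z₀/π⌋ = 1 + ⌊3.780⌋ = 4.

N = 4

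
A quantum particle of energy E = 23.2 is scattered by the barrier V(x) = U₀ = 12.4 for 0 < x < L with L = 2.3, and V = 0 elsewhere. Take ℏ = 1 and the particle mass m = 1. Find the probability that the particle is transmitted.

T = 0.878

Above the barrier the interior wavenumber is k₂ = √(2m(E − U₀))/ℏ = 4.648, giving phase k₂L = 10.69.
Matching at both interfaces gives T⁻¹ = 1 + U₀² sin²(k₂L) / [4E(E − U₀)] = 1.139, hence T = 0.878.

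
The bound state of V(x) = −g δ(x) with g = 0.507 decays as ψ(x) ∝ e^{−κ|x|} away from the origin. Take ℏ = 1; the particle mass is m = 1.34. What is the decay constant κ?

κ = 0.679

Integrating the TISE across x = 0 gives the cusp condition ψ'(0⁺) − ψ'(0⁻) = −(2mg/ℏ²)ψ(0).
With ψ ∝ e^{−κ|x|} this yields −2κ = −2mg/ℏ², so κ = mg/ℏ² = 0.6794.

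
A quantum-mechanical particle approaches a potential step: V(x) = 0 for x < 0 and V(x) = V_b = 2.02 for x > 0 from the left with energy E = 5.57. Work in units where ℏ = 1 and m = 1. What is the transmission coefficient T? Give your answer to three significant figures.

T = 0.987

The wavenumbers are k₁ = √(2mE)/ℏ = 3.338 on the left and k₂ = √(2m(E − V_b))/ℏ = 2.665 on the right.
Continuity of ψ and ψ′ at the step yields the reflection amplitude r = (k₁ − k₂)/(k₁ + k₂) = 0.1121; thus R = |r|² = 0.01257, T = 0.9874.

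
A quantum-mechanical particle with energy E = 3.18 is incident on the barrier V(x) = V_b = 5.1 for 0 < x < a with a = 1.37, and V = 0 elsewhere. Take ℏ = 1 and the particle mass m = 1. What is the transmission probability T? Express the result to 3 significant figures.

Since E < V_b the interior solution is evanescent with decay constant κ = √(2m(V_b − E))/ℏ = 1.960.
κa = 2.685, sinh(κa) = 7.292.
The exact tunnelling result is T⁻¹ = 1 + V_b² sinh²(κa) / [4E(V_b − E)] = 57.64, so T = 0.0174.

T = 0.0174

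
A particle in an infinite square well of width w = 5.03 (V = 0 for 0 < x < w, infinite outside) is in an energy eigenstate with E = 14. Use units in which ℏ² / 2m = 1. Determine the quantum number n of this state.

From E_n = n²π²ℏ²/(2mw²) invert to n = √(2mw²E)/(πℏ).
n = (5.03/π) × √(2 × 0.5 × 14) = 5.991 → n = 6.

n = 6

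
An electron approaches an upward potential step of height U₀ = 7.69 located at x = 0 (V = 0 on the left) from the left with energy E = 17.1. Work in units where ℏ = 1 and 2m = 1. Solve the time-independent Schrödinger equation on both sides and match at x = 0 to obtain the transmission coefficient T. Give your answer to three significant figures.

The wavenumbers are k₁ = √(2mE)/ℏ = 4.135 on the left and k₂ = √(2m(E − U₀))/ℏ = 3.068 on the right.
Continuity of ψ and ψ′ at the step yields the reflection amplitude r = (k₁ − k₂)/(k₁ + k₂) = 0.1482; thus R = |r|² = 0.02197, T = 0.9780.

T = 0.978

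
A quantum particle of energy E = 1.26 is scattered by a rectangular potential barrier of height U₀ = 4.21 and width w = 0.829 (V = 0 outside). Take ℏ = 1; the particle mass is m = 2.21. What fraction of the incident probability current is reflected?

E < U₀: inside the barrier ψ ∝ e^{±κx} with κ = √(2m(U₀ − E))/ℏ = 3.611.
κw = 2.993, sinh(κw) = 9.952.
The exact tunnelling result is T⁻¹ = 1 + U₀² sinh²(κw) / [4E(U₀ − E)] = 119.1, so T = 0.00840.
R = 1 − T = 0.992.

R = 0.992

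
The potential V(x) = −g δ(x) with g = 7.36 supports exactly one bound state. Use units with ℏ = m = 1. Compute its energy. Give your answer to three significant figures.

E = -27.1

For x ≠ 0 the bound state is ψ ∝ e^{−κ|x|}; integrating the TISE across the delta gives the cusp condition 2κ = 2mg/ℏ², so κ = 7.360.
Then E = −ℏ²κ²/(2m) = −mg²/(2ℏ²) = -27.08.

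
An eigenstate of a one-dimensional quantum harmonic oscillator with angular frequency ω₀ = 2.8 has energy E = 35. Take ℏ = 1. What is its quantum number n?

n = 12

E_n = ℏω₀(n + ½) ⇒ n = E/(ℏω₀) − ½ = 35/2.8 − 0.5 = 12.000 → n = 12.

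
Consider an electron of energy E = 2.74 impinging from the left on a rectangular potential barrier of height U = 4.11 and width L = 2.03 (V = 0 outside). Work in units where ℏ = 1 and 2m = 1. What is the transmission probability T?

T = 0.0303

Since E < U the interior solution is evanescent with decay constant κ = √(2m(U − E))/ℏ = 1.170.
κL = 2.376, sinh(κL) = 5.335.
The exact tunnelling result is T⁻¹ = 1 + U² sinh²(κL) / [4E(U − E)] = 33.02, so T = 0.0303.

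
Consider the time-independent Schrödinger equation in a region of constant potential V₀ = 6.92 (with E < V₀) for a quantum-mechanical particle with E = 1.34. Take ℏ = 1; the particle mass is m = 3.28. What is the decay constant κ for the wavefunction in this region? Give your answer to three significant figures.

κ = 6.05

Since E < V₀ the TISE in this region is ψ'' = κ²ψ with κ = √(2m(V₀ − E))/ℏ.
κ = √(2 × 3.28 × 5.58) = 6.050.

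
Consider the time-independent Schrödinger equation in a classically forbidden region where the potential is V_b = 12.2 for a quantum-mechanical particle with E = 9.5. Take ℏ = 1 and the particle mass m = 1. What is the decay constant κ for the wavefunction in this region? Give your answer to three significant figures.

κ = 2.32

Since E < V_b the TISE in this region is ψ'' = κ²ψ with κ = √(2m(V_b − E))/ℏ.
κ = √(2 × 1 × 2.7) = 2.324.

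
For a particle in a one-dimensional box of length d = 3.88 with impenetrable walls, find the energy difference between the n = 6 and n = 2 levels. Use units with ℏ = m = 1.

E_n = n²π²ℏ²/(2md²), so ΔE = (6² − 2²) π²ℏ²/(2md²).
ΔE = 32 × π² / (2 × 1 × 3.88²) = 10.49.

ΔE = 10.5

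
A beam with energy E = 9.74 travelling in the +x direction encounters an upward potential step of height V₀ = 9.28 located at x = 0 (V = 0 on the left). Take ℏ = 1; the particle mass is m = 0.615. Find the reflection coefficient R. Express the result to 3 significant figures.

The wavenumbers are k₁ = √(2mE)/ℏ = 3.461 on the left and k₂ = √(2m(E − V₀))/ℏ = 0.7522 on the right.
Continuity of ψ and ψ′ at the step yields the reflection amplitude r = (k₁ − k₂)/(k₁ + k₂) = 0.6430; thus R = |r|² = 0.4134, T = 0.5866.

R = 0.413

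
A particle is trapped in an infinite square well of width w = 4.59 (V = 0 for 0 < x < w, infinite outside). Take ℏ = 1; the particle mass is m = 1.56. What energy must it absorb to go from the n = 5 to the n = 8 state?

ΔE = 5.86

E_n = n²π²ℏ²/(2mw²), so ΔE = (8² − 5²) π²ℏ²/(2mw²).
ΔE = 39 × π² / (2 × 1.56 × 4.59²) = 5.856.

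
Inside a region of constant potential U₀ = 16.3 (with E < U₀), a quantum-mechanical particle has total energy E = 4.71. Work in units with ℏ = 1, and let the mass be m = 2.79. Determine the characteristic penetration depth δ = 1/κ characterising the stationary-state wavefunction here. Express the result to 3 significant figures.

δ = 0.124

Since E < U₀ the TISE in this region is ψ'' = κ²ψ with κ = √(2m(U₀ − E))/ℏ.
κ = √(2 × 2.79 × 11.59) = 8.042. The penetration depth is δ = 1/κ = 0.124.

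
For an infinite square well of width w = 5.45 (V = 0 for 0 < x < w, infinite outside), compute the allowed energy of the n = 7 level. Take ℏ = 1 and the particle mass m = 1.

The infinite-well eigenfunctions ψ_n = √(2/w) sin(nπx/w) vanish at both walls, giving E_n = n²π²ℏ²/(2mw²).
E_7 = 7² × π² / (2 × 1 × 5.45²) = 8.141.

E = 8.14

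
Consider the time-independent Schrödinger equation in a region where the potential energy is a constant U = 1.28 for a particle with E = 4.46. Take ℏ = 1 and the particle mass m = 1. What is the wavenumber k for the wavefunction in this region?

With E > U the solution is oscillatory, ψ ∝ e^{±ikx} with k = √(2m(E − U))/ℏ.
k = √(2 × 1 × 3.18) = 2.522.

k = 2.52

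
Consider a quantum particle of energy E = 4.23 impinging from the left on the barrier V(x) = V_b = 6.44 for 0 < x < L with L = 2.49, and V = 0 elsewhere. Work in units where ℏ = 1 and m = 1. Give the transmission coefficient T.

E < V_b: inside the barrier ψ ∝ e^{±κx} with κ = √(2m(V_b − E))/ℏ = 2.102.
κL = 5.235, sinh(κL) = 93.85.
The exact tunnelling result is T⁻¹ = 1 + V_b² sinh²(κL) / [4E(V_b − E)] = 9771, so T = 0.000102.

T = 0.000102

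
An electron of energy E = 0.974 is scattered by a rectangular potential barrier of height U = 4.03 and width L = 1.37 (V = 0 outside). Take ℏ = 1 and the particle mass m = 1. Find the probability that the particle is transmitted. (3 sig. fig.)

Since E < U the interior solution is evanescent with decay constant κ = √(2m(U − E))/ℏ = 2.472.
κL = 3.387, sinh(κL) = 14.77.
The exact tunnelling result is T⁻¹ = 1 + U² sinh²(κL) / [4E(U − E)] = 298.6, so T = 0.00335.

T = 0.00335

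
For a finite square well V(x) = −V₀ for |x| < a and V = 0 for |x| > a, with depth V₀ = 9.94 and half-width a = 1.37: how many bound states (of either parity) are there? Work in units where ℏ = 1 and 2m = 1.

Define the well-strength parameter z₀ = (a/ℏ)√(2mV₀) = 1.37 × √(2·0.5·9.94) = 4.319.
A new bound state (alternating even/odd) appears each time z₀ passes a multiple of π/2, so N = ⌊2z₀/π⌋ + 1 = ⌊2.750⌋ + 1 = 3.

N = 3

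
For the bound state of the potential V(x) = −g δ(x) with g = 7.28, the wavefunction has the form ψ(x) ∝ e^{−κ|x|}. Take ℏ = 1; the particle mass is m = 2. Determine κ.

κ = 14.6

Integrate −(ℏ²/2m)ψ'' − gδ(x)ψ = Eψ from −ε to +ε: the ψ'' term gives ψ'(0⁺) − ψ'(0⁻) and the δ term gives −(2mg/ℏ²)ψ(0).
With ψ ∝ e^{−κ|x|} this yields −2κ = −2mg/ℏ², so κ = mg/ℏ² = 14.56.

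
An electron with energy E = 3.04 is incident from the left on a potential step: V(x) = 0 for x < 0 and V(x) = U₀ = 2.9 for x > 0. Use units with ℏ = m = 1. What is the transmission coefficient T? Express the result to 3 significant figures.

The wavenumbers are k₁ = √(2mE)/ℏ = 2.466 on the left and k₂ = √(2m(E − U₀))/ℏ = 0.5292 on the right.
Continuity of ψ and ψ′ at the step yields the reflection amplitude r = (k₁ − k₂)/(k₁ + k₂) = 0.6466; thus R = |r|² = 0.4181, T = 0.5819.

T = 0.582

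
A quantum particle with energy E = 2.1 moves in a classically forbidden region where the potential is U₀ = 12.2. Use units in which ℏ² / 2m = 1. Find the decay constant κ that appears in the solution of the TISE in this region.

Since E < U₀ the TISE in this region is ψ'' = κ²ψ with κ = √(2m(U₀ − E))/ℏ.
κ = √(2 × 0.5 × 10.1) = 3.178.

κ = 3.18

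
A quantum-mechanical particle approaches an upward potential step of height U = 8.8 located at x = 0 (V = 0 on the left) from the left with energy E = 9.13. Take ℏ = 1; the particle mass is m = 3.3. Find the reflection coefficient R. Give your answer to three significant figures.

R = 0.463

The wavenumbers are k₁ = √(2mE)/ℏ = 7.763 on the left and k₂ = √(2m(E − U))/ℏ = 1.476 on the right.
Continuity of ψ and ψ′ at the step yields the reflection amplitude r = (k₁ − k₂)/(k₁ + k₂) = 0.6805; thus R = |r|² = 0.4631, T = 0.5369.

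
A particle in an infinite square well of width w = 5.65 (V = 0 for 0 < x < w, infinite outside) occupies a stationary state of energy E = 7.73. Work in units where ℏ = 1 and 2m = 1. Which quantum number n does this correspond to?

n = 5

From E_n = n²π²ℏ²/(2mw²) invert to n = √(2mw²E)/(πℏ).
n = (5.65/π) × √(2 × 0.5 × 7.73) = 5.000 → n = 5.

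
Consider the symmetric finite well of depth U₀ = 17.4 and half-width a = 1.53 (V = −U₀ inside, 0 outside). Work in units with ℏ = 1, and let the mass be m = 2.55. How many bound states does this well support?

N = 10

Define the well-strength parameter z₀ = (a/ℏ)√(2mU₀) = 1.53 × √(2·2.55·17.4) = 14.41.
The even/odd transcendental equations gain one root per π/2 in z₀, giving N = 1 + ⌊2z₀/π⌋ = 1 + ⌊9.176⌋ = 10.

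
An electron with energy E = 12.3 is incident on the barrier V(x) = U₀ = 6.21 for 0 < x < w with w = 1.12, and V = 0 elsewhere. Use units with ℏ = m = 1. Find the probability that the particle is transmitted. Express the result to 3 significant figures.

T = 0.942

E > U₀: inside the barrier k₂ = √(2m(E − U₀))/ℏ = 3.490, k₂w = 3.909.
Matching at both interfaces gives T⁻¹ = 1 + U₀² sin²(k₂w) / [4E(E − U₀)] = 1.062, hence T = 0.942.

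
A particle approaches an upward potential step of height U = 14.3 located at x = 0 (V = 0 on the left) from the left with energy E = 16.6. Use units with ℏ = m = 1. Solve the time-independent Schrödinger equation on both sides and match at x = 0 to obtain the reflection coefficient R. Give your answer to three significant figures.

R = 0.209

The wavenumbers are k₁ = √(2mE)/ℏ = 5.762 on the left and k₂ = √(2m(E − U))/ℏ = 2.145 on the right.
Matching ψ and ψ′ at x = 0 gives r = (k₁ − k₂)/(k₁ + k₂), so R = r² = 0.2093 and T = 1 − R = 0.7907.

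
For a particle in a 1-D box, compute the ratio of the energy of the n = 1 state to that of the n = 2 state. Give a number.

0.25

E_n = n²π²ℏ²/(2mL²) so the ratio is n₂²/n₁² = 1/4 = 0.25.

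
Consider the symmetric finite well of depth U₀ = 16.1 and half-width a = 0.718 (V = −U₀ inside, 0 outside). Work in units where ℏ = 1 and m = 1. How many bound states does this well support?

The dimensionless depth is z₀ = a√(2mU₀)/ℏ = 0.718 × √(32.20) = 4.074.
The even/odd transcendental equations gain one root per π/2 in z₀, giving N = 1 + ⌊2z₀/π⌋ = 1 + ⌊2.594⌋ = 3.

N = 3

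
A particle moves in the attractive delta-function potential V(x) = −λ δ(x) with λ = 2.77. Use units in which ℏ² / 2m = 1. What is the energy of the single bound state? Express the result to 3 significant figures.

For x ≠ 0 the bound state is ψ ∝ e^{−κ|x|}; integrating the TISE across the delta gives the cusp condition 2κ = 2mλ/ℏ², so κ = 1.385.
Then E = −ℏ²κ²/(2m) = −mλ²/(2ℏ²) = -1.918.

E = -1.92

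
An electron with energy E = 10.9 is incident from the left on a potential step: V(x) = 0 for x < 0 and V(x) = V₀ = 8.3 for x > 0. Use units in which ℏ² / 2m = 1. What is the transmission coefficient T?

T = 0.882

The wavenumbers are k₁ = √(2mE)/ℏ = 3.302 on the left and k₂ = √(2m(E − V₀))/ℏ = 1.612 on the right.
Matching ψ and ψ′ at x = 0 gives r = (k₁ − k₂)/(k₁ + k₂), so R = r² = 0.1181 and T = 1 − R = 0.8819.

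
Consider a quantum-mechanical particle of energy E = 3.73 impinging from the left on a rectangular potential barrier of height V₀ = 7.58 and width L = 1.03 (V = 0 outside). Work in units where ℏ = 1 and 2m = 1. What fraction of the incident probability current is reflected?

E < V₀: inside the barrier ψ ∝ e^{±κx} with κ = √(2m(V₀ − E))/ℏ = 1.962.
κL = 2.021, sinh(κL) = 3.707.
Matching ψ, ψ′ at both faces gives T = [1 + V₀² sinh²(κL) / (4E(V₀ − E))]⁻¹ = 1/14.74 = 0.0678.
R = 1 − T = 0.932.

R = 0.932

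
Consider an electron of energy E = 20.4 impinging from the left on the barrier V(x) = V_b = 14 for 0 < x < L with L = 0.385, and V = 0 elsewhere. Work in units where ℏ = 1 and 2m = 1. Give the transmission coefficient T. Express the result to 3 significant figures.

T = 0.796

Above the barrier the interior wavenumber is k₂ = √(2m(E − V_b))/ℏ = 2.530, giving phase k₂L = 0.9740.
T = [1 + V_b² sin²(k₂L) / (4E(E − V_b))]⁻¹ = 1/1.257 = 0.796.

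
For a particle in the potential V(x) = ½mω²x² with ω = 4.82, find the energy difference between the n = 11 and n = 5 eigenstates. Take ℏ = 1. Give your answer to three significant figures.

ΔE = 28.9

E_n = ℏω(n + ½), so ΔE = (11 − 5) ℏω = 6 × 4.82 = 28.92.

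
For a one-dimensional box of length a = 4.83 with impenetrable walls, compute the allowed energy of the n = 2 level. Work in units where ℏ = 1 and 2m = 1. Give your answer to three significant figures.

The infinite-well eigenfunctions ψ_n = √(2/a) sin(nπx/a) vanish at both walls, giving E_n = n²π²ℏ²/(2ma²).
E_2 = 2² × π² / (2 × 0.5 × 4.83²) = 1.692.

E = 1.69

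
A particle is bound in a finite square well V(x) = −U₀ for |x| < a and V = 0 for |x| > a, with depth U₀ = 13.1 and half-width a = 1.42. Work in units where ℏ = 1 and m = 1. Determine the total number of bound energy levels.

N = 5

The dimensionless depth is z₀ = a√(2mU₀)/ℏ = 1.42 × √(26.20) = 7.268.
The even/odd transcendental equations gain one root per π/2 in z₀, giving N = 1 + ⌊2z₀/π⌋ = 1 + ⌊4.627⌋ = 5.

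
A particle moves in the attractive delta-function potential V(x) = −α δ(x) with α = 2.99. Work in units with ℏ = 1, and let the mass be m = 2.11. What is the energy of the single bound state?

E = -9.43

For x ≠ 0 the bound state is ψ ∝ e^{−κ|x|}; integrating the TISE across the delta gives the cusp condition 2κ = 2mα/ℏ², so κ = 6.309.
Then E = −ℏ²κ²/(2m) = −mα²/(2ℏ²) = -9.432.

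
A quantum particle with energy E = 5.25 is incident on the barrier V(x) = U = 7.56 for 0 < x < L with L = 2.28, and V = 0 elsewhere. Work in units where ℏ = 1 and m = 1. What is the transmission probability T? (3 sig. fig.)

T = 0.000188

E < U: inside the barrier ψ ∝ e^{±κx} with κ = √(2m(U − E))/ℏ = 2.149.
κL = 4.901, sinh(κL) = 67.19.
Matching ψ, ψ′ at both faces gives T = [1 + U² sinh²(κL) / (4E(U − E))]⁻¹ = 1/5319 = 0.000188.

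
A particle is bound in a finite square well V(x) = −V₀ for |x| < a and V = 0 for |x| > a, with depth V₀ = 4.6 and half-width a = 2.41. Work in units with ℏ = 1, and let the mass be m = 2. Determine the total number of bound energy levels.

Define the well-strength parameter z₀ = (a/ℏ)√(2mV₀) = 2.41 × √(2·2·4.6) = 10.34.
The even/odd transcendental equations gain one root per π/2 in z₀, giving N = 1 + ⌊2z₀/π⌋ = 1 + ⌊6.581⌋ = 7.

N = 7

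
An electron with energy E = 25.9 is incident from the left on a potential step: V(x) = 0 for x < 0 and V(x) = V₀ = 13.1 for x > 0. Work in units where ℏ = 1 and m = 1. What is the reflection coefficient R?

R = 0.0304

The wavenumbers are k₁ = √(2mE)/ℏ = 7.197 on the left and k₂ = √(2m(E − V₀))/ℏ = 5.060 on the right.
Continuity of ψ and ψ′ at the step yields the reflection amplitude r = (k₁ − k₂)/(k₁ + k₂) = 0.1744; thus R = |r|² = 0.03041, T = 0.9696.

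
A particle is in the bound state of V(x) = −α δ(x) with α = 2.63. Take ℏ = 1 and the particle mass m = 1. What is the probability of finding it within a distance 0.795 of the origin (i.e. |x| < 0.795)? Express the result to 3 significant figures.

The normalised bound state is ψ = √κ e^{−κ|x|} with κ = mα/ℏ² = 2.630.
P(|x| < d) = ∫_{−d}^{d} κ e^{−2κ|x|} dx = 1 − e^{−2κd} = 1 − e^{−4.182} = 0.9847.

P = 0.985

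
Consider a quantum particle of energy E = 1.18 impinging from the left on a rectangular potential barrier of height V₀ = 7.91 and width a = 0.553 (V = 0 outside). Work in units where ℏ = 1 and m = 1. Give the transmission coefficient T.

T = 0.0351

Since E < V₀ the interior solution is evanescent with decay constant κ = √(2m(V₀ − E))/ℏ = 3.669.
κa = 2.029, sinh(κa) = 3.737.
Matching ψ, ψ′ at both faces gives T = [1 + V₀² sinh²(κa) / (4E(V₀ − E))]⁻¹ = 1/28.51 = 0.0351.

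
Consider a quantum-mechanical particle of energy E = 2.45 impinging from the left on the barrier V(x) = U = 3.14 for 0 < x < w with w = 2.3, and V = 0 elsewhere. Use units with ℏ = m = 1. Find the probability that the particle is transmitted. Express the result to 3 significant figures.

T = 0.0123

Since E < U the interior solution is evanescent with decay constant κ = √(2m(U − E))/ℏ = 1.175.
κw = 2.702, sinh(κw) = 7.420.
Matching ψ, ψ′ at both faces gives T = [1 + U² sinh²(κw) / (4E(U − E))]⁻¹ = 1/81.29 = 0.0123.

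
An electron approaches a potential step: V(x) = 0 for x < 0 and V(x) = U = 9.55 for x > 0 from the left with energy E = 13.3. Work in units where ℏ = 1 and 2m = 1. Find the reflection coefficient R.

On each side the TISE gives plane waves with k = √(2m(E − V))/ℏ: k₁ = √(2·½·13.3) = 3.647, k₂ = √(2·½·3.75) = 1.936.
Continuity of ψ and ψ′ at the step yields the reflection amplitude r = (k₁ − k₂)/(k₁ + k₂) = 0.3063; thus R = |r|² = 0.09384, T = 0.9062.

R = 0.0938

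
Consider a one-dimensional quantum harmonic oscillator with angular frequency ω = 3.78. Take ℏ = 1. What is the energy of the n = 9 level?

E = 35.9

The oscillator eigenvalues are E_n = ℏω(n + ½), so E_9 = 3.78 × 9.5 = 35.91.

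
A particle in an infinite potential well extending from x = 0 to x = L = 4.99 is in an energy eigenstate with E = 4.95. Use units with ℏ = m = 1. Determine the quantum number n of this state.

n = 5

For an infinite well E_n = n²π²ℏ²/(2mL²), so n = (L/πℏ)√(2mE).
n = (4.99/π) × √(2 × 1 × 4.95) = 4.998 → n = 5.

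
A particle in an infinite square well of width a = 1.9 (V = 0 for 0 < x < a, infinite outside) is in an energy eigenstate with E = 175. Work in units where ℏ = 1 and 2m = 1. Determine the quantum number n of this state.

n = 8

For an infinite well E_n = n²π²ℏ²/(2ma²), so n = (a/πℏ)√(2mE).
n = (1.9/π) × √(2 × 0.5 × 175) = 8.001 → n = 8.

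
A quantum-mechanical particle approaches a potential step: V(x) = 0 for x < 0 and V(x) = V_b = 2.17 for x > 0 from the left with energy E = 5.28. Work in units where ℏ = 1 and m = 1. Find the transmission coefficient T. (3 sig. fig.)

T = 0.983

The wavenumbers are k₁ = √(2mE)/ℏ = 3.250 on the left and k₂ = √(2m(E − V_b))/ℏ = 2.494 on the right.
Matching ψ and ψ′ at x = 0 gives r = (k₁ − k₂)/(k₁ + k₂), so R = r² = 0.01731 and T = 1 − R = 0.9827.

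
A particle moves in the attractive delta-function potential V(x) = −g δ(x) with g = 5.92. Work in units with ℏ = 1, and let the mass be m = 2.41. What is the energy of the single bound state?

E = -42.2

For x ≠ 0 the bound state is ψ ∝ e^{−κ|x|}; integrating the TISE across the delta gives the cusp condition 2κ = 2mg/ℏ², so κ = 14.27.
Then E = −ℏ²κ²/(2m) = −mg²/(2ℏ²) = -42.23.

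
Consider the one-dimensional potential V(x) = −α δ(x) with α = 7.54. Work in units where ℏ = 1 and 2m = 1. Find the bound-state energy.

The bound state is ψ(x) = √κ e^{−κ|x|}. The derivative jump ψ'(0⁺) − ψ'(0⁻) = −(2mα/ℏ²)ψ(0) fixes κ = mα/ℏ² = 3.770.
Then E = −ℏ²κ²/(2m) = −mα²/(2ℏ²) = -14.21.

E = -14.2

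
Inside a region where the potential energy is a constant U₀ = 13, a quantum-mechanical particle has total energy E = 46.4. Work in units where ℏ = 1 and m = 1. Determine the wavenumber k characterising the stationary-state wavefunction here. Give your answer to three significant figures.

k = 8.17

With E > U₀ the solution is oscillatory, ψ ∝ e^{±ikx} with k = √(2m(E − U₀))/ℏ.
k = √(2 × 1 × 33.4) = 8.173.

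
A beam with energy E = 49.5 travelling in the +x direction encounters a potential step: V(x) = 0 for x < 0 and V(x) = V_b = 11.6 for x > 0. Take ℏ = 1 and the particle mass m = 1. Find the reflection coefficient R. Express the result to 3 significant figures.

R = 0.00444

On each side the TISE gives plane waves with k = √(2m(E − V))/ℏ: k₁ = √(2·1·49.5) = 9.950, k₂ = √(2·1·37.9) = 8.706.
Matching ψ and ψ′ at x = 0 gives r = (k₁ − k₂)/(k₁ + k₂), so R = r² = 0.004443 and T = 1 − R = 0.9956.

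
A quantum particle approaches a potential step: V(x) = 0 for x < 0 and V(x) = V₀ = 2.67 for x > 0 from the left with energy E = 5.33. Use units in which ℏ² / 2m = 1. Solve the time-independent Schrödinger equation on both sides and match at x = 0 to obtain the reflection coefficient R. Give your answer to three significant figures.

On each side the TISE gives plane waves with k = √(2m(E − V))/ℏ: k₁ = √(2·½·5.33) = 2.309, k₂ = √(2·½·2.66) = 1.631.
Matching ψ and ψ′ at x = 0 gives r = (k₁ − k₂)/(k₁ + k₂), so R = r² = 0.02959 and T = 1 − R = 0.9704.

R = 0.0296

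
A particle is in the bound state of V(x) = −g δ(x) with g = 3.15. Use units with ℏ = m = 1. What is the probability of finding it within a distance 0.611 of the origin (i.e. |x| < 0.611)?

P = 0.979

The normalised bound state is ψ = √κ e^{−κ|x|} with κ = mg/ℏ² = 3.150.
P(|x| < d) = ∫_{−d}^{d} κ e^{−2κ|x|} dx = 1 − e^{−2κd} = 1 − e^{−3.849} = 0.9787.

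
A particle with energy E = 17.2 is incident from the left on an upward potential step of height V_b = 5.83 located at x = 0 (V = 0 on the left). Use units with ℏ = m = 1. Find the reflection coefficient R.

R = 0.0106

The wavenumbers are k₁ = √(2mE)/ℏ = 5.865 on the left and k₂ = √(2m(E − V_b))/ℏ = 4.769 on the right.
Continuity of ψ and ψ′ at the step yields the reflection amplitude r = (k₁ − k₂)/(k₁ + k₂) = 0.1031; thus R = |r|² = 0.01063, T = 0.9894.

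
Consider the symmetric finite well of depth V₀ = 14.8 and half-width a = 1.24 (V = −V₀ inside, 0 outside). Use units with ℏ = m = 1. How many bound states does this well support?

N = 5

Define the well-strength parameter z₀ = (a/ℏ)√(2mV₀) = 1.24 × √(2·1·14.8) = 6.746.
A new bound state (alternating even/odd) appears each time z₀ passes a multiple of π/2, so N = ⌊2z₀/π⌋ + 1 = ⌊4.295⌋ + 1 = 5.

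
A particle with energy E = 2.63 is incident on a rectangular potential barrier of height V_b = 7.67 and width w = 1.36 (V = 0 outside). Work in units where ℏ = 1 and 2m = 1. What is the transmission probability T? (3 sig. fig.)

T = 0.00801

E < V_b: inside the barrier ψ ∝ e^{±κx} with κ = √(2m(V_b − E))/ℏ = 2.245.
κw = 3.053, sinh(κw) = 10.57.
Matching ψ, ψ′ at both faces gives T = [1 + V_b² sinh²(κw) / (4E(V_b − E))]⁻¹ = 1/124.9 = 0.00801.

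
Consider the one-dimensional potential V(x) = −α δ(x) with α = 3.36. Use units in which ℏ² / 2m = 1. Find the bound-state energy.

The bound state is ψ(x) = √κ e^{−κ|x|}. The derivative jump ψ'(0⁺) − ψ'(0⁻) = −(2mα/ℏ²)ψ(0) fixes κ = mα/ℏ² = 1.680.
Then E = −ℏ²κ²/(2m) = −mα²/(2ℏ²) = -2.822.

E = -2.82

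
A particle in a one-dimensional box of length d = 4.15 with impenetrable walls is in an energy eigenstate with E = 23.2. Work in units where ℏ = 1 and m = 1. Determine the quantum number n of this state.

From E_n = n²π²ℏ²/(2md²) invert to n = √(2md²E)/(πℏ).
n = (4.15/π) × √(2 × 1 × 23.2) = 8.998 → n = 9.

n = 9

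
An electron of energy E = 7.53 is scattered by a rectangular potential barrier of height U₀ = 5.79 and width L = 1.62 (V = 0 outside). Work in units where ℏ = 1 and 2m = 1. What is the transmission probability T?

T = 0.687

E > U₀: inside the barrier k₂ = √(2m(E − U₀))/ℏ = 1.319, k₂L = 2.137.
Matching at both interfaces gives T⁻¹ = 1 + U₀² sin²(k₂L) / [4E(E − U₀)] = 1.456, hence T = 0.687.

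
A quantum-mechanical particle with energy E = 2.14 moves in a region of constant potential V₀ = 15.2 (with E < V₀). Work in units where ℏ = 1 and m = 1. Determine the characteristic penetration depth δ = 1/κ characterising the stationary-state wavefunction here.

Since E < V₀ the TISE in this region is ψ'' = κ²ψ with κ = √(2m(V₀ − E))/ℏ.
κ = √(2 × 1 × 13.06) = 5.111. The penetration depth is δ = 1/κ = 0.196.

δ = 0.196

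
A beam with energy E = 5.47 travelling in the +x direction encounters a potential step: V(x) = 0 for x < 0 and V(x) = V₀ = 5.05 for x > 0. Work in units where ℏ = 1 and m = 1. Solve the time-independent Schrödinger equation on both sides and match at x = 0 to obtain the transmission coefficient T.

T = 0.680

The wavenumbers are k₁ = √(2mE)/ℏ = 3.308 on the left and k₂ = √(2m(E − V₀))/ℏ = 0.9165 on the right.
Continuity of ψ and ψ′ at the step yields the reflection amplitude r = (k₁ − k₂)/(k₁ + k₂) = 0.5661; thus R = |r|² = 0.3204, T = 0.6796.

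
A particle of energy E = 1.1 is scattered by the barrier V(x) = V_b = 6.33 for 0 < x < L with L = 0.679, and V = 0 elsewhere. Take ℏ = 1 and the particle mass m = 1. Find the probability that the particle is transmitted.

T = 0.0283

E < V_b: inside the barrier ψ ∝ e^{±κx} with κ = √(2m(V_b − E))/ℏ = 3.234.
κL = 2.196, sinh(κL) = 4.439.
The exact tunnelling result is T⁻¹ = 1 + V_b² sinh²(κL) / [4E(V_b − E)] = 35.31, so T = 0.0283.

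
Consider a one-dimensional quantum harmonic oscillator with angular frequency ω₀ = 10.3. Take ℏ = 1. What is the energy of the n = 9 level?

E = 97.9

The oscillator eigenvalues are E_n = ℏω₀(n + ½), so E_9 = 10.3 × 9.5 = 97.85.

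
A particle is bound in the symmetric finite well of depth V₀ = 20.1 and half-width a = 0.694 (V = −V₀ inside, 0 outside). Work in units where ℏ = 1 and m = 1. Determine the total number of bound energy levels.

N = 3

The dimensionless depth is z₀ = a√(2mV₀)/ℏ = 0.694 × √(40.20) = 4.400.
The even/odd transcendental equations gain one root per π/2 in z₀, giving N = 1 + ⌊2z₀/π⌋ = 1 + ⌊2.801⌋ = 3.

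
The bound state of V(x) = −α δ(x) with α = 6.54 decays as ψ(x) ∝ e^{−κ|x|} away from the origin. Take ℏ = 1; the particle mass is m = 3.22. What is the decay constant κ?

Integrating the TISE across x = 0 gives the cusp condition ψ'(0⁺) − ψ'(0⁻) = −(2mα/ℏ²)ψ(0).
With ψ ∝ e^{−κ|x|} this yields −2κ = −2mα/ℏ², so κ = mα/ℏ² = 21.06.

κ = 21.1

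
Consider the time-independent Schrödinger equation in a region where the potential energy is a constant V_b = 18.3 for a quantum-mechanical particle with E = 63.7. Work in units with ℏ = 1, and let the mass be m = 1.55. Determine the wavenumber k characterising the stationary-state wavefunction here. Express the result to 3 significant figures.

With E > V_b the solution is oscillatory, ψ ∝ e^{±ikx} with k = √(2m(E − V_b))/ℏ.
k = √(2 × 1.55 × 45.4) = 11.86.

k = 11.9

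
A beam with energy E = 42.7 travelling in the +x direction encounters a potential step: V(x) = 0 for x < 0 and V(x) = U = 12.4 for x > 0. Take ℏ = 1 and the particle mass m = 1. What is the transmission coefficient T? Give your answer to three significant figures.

The wavenumbers are k₁ = √(2mE)/ℏ = 9.241 on the left and k₂ = √(2m(E − U))/ℏ = 7.785 on the right.
Continuity of ψ and ψ′ at the step yields the reflection amplitude r = (k₁ − k₂)/(k₁ + k₂) = 0.08555; thus R = |r|² = 0.007319, T = 0.9927.

T = 0.993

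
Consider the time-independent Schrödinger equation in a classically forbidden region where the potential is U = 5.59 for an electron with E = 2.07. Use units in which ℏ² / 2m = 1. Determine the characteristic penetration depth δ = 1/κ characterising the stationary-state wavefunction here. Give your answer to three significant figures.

Since E < U the TISE in this region is ψ'' = κ²ψ with κ = √(2m(U − E))/ℏ.
κ = √(2 × 0.5 × 3.52) = 1.876. The penetration depth is δ = 1/κ = 0.533.

δ = 0.533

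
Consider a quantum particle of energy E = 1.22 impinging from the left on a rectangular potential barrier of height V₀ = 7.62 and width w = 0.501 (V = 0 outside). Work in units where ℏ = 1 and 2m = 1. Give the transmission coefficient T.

T = 0.167

E < V₀: inside the barrier ψ ∝ e^{±κx} with κ = √(2m(V₀ − E))/ℏ = 2.530.
κw = 1.267, sinh(κw) = 1.635.
The exact tunnelling result is T⁻¹ = 1 + V₀² sinh²(κw) / [4E(V₀ − E)] = 5.970, so T = 0.167.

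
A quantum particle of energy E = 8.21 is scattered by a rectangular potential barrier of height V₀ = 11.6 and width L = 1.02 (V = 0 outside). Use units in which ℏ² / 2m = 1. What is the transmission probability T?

E < V₀: inside the barrier ψ ∝ e^{±κx} with κ = √(2m(V₀ − E))/ℏ = 1.841.
κL = 1.878, sinh(κL) = 3.194.
The exact tunnelling result is T⁻¹ = 1 + V₀² sinh²(κL) / [4E(V₀ − E)] = 13.33, so T = 0.0750.

T = 0.0750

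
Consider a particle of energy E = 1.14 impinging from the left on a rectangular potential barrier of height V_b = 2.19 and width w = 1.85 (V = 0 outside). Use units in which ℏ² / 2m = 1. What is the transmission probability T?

Since E < V_b the interior solution is evanescent with decay constant κ = √(2m(V_b − E))/ℏ = 1.025.
κw = 1.896, sinh(κw) = 3.253.
The exact tunnelling result is T⁻¹ = 1 + V_b² sinh²(κw) / [4E(V_b − E)] = 11.60, so T = 0.0862.

T = 0.0862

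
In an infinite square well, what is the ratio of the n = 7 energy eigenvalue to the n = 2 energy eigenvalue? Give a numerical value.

Since E_n ∝ n², the ratio is (7/2)² = 12.25.

12.25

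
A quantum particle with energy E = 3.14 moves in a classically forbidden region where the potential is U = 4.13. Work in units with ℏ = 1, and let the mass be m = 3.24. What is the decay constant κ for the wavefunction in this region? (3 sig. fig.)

κ = 2.53

Since E < U the TISE in this region is ψ'' = κ²ψ with κ = √(2m(U − E))/ℏ.
κ = √(2 × 3.24 × 0.99) = 2.533.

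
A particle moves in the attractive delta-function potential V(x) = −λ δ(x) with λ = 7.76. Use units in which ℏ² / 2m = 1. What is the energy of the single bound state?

For x ≠ 0 the bound state is ψ ∝ e^{−κ|x|}; integrating the TISE across the delta gives the cusp condition 2κ = 2mλ/ℏ², so κ = 3.880.
Then E = −ℏ²κ²/(2m) = −mλ²/(2ℏ²) = -15.05.

E = -15.1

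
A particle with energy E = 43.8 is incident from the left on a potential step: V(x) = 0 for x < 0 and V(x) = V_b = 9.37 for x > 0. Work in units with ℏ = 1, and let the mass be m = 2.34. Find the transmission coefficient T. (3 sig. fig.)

On each side the TISE gives plane waves with k = √(2m(E − V))/ℏ: k₁ = √(2·2.34·43.8) = 14.32, k₂ = √(2·2.34·34.43) = 12.69.
Continuity of ψ and ψ′ at the step yields the reflection amplitude r = (k₁ − k₂)/(k₁ + k₂) = 0.06010; thus R = |r|² = 0.003612, T = 0.9964.

T = 0.996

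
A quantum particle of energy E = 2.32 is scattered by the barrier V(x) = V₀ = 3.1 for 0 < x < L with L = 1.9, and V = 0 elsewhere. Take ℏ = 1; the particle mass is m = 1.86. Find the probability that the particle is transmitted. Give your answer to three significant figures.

Since E < V₀ the interior solution is evanescent with decay constant κ = √(2m(V₀ − E))/ℏ = 1.703.
κL = 3.236, sinh(κL) = 12.70.
The exact tunnelling result is T⁻¹ = 1 + V₀² sinh²(κL) / [4E(V₀ − E)] = 215.2, so T = 0.00465.

T = 0.00465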